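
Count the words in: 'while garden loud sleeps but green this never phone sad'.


Counting words by splitting on spaces:
  Word 1: 'while'
  Word 2: 'garden'
  Word 3: 'loud'
  Word 4: 'sleeps'
  Word 5: 'but'
  Word 6: 'green'
  Word 7: 'this'
  Word 8: 'never'
  Word 9: 'phone'
  Word 10: 'sad'
Total words: 10

10


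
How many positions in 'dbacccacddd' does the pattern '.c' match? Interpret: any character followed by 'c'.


Pattern: .c means any character followed by 'c'.
Scanning 'dbacccacddd' position-by-position:
  Pos 0: window 'db' -> no
  Pos 1: window 'ba' -> no
  Pos 2: window 'ac' -> MATCH
  Pos 3: window 'cc' -> MATCH
  Pos 4: window 'cc' -> MATCH
  Pos 5: window 'ca' -> no
  Pos 6: window 'ac' -> MATCH
  Pos 7: window 'cd' -> no
  Pos 8: window 'dd' -> no
  Pos 9: window 'dd' -> no
  Pos 10: window 'd' -> no
Total matches: 4

4


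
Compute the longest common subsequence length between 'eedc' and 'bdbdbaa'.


DP table for LCS of 'eedc' and 'bdbdbaa':
       b  d  b  d  b  a  a
    0  0  0  0  0  0  0  0
  e 0  0  0  0  0  0  0  0
  e 0  0  0  0  0  0  0  0
  d 0  0  1  1  1  1  1  1
  c 0  0  1  1  1  1  1  1
LCS: 'd'
LCS length = 1

1


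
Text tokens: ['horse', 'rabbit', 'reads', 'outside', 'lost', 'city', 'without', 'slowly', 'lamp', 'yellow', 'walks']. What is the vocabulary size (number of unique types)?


Listing all tokens and tracking unique types:
  Token 1: 'horse' -> NEW (unique so far: 1)
  Token 2: 'rabbit' -> NEW (unique so far: 2)
  Token 3: 'reads' -> NEW (unique so far: 3)
  Token 4: 'outside' -> NEW (unique so far: 4)
  Token 5: 'lost' -> NEW (unique so far: 5)
  Token 6: 'city' -> NEW (unique so far: 6)
  Token 7: 'without' -> NEW (unique so far: 7)
  Token 8: 'slowly' -> NEW (unique so far: 8)
  Token 9: 'lamp' -> NEW (unique so far: 9)
  Token 10: 'yellow' -> NEW (unique so far: 10)
  Token 11: 'walks' -> NEW (unique so far: 11)
Unique types: ('city', 'horse', 'lamp', 'lost', 'outside', 'rabbit', 'reads', 'slowly', 'walks', 'without', 'yellow')
Vocabulary size: 11

11


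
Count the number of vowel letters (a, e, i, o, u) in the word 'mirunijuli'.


Scanning each character of 'mirunijuli':
  Position 1: 'm' -> consonant (running count: 0)
  Position 2: 'i' -> vowel (running count: 1)
  Position 3: 'r' -> consonant (running count: 1)
  Position 4: 'u' -> vowel (running count: 2)
  Position 5: 'n' -> consonant (running count: 2)
  Position 6: 'i' -> vowel (running count: 3)
  Position 7: 'j' -> consonant (running count: 3)
  Position 8: 'u' -> vowel (running count: 4)
  Position 9: 'l' -> consonant (running count: 4)
  Position 10: 'i' -> vowel (running count: 5)
Total vowels: 5

5


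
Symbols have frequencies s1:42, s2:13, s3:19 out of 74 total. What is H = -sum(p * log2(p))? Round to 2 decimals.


Computing entropy H = -sum(p_i * log2(p_i)):
  s1: p = 42/74 = 0.5676, -p*log2(p) = 0.4638
  s2: p = 13/74 = 0.1757, -p*log2(p) = 0.4408
  s3: p = 19/74 = 0.2568, -p*log2(p) = 0.5036
H = sum of terms = 1.4082
Rounded to 2 decimals: 1.41

1.41


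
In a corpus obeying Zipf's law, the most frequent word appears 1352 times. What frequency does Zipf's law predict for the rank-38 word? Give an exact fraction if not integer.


Zipf's law: freq(rank) = f1 / rank
f1 = 1352, rank = 38
freq = 1352 / 38
GCD(1352, 38) = 2
Simplified: 676/19

676/19


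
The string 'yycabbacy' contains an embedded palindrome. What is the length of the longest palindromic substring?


Scanning 'yycabbacy' for palindromic substrings.
Substring at positions 1-8: 'ycabbacy'.
Check: reverse('ycabbacy') = 'ycabbacy' -> palindrome confirmed.
Neighbouring characters ('y' / '-') break symmetry, so it cannot extend further.
No longer palindromic substring exists; longest length = 8

8


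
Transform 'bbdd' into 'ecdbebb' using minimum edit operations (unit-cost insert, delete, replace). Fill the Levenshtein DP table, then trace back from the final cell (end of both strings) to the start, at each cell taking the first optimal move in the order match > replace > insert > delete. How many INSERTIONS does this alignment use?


Edit distance = 6. Backtracking from cell (4, 7) with preference match > replace > insert > delete,
then listing the resulting alignment 'bbdd' -> 'ecdbebb' left to right:
  Step 1: insert 'e' [insertion #1]
  Step 2: insert 'c' [insertion #2]
  Step 3: insert 'd' [insertion #3]
  Step 4: keep 'b'
  Step 5: replace b->e
  Step 6: replace d->b
  Step 7: replace d->b
Total insertions: 3

3


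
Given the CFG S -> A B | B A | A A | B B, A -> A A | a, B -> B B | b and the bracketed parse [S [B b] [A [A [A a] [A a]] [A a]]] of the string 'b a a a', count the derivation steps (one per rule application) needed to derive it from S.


Every bracketed nonterminal node [X ...] in the tree is produced by exactly one rule application.
Reading the tree off as a leftmost derivation:
  Step 1: S  =>  B A   (applied S -> B A)
  Step 2: B A  =>  b A   (applied B -> b)
  Step 3: b A  =>  b A A   (applied A -> A A)
  Step 4: b A A  =>  b A A A   (applied A -> A A)
  Step 5: b A A A  =>  b a A A   (applied A -> a)
  Step 6: b a A A  =>  b a a A   (applied A -> a)
  Step 7: b a a A  =>  b a a a   (applied A -> a)
Final yield: b a a a
Total rewrite steps: 7

7


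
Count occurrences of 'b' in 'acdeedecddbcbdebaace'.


Scanning 'acdeedecddbcbdebaace' for 'b':
  Position 10: 'b' -> MATCH (count: 1)
  Position 12: 'b' -> MATCH (count: 2)
  Position 15: 'b' -> MATCH (count: 3)
Total occurrences of 'b': 3

3


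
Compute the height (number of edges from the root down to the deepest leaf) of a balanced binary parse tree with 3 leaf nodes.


In a balanced binary tree with n leaves the deepest leaf is ceil(log2(n)) edges below the root.
log2(3) = 1.5850
ceil(1.5850) = 2
height (edges) = 2

2


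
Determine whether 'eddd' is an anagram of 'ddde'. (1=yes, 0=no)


Sort characters of 'eddd': 'ddde'
Sort characters of 'ddde': 'ddde'
Sorted forms match -> they ARE anagrams
Result: 1

1


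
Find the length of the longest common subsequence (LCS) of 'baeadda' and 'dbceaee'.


DP table for LCS of 'baeadda' and 'dbceaee':
       d  b  c  e  a  e  e
    0  0  0  0  0  0  0  0
  b 0  0  1  1  1  1  1  1
  a 0  0  1  1  1  2  2  2
  e 0  0  1  1  2  2  3  3
  a 0  0  1  1  2  3  3  3
  d 0  1  1  1  2  3  3  3
  d 0  1  1  1  2  3  3  3
  a 0  1  1  1  2  3  3  3
LCS: 'bae'
LCS length = 3

3


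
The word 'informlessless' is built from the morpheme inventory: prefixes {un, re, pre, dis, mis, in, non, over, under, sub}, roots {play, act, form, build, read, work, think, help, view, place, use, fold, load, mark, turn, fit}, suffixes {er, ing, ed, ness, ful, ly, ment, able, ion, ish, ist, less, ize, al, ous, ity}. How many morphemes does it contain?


Segmenting 'informlessless' against the inventory:
  'in' -> prefix (morpheme 1)
  'form' -> root (morpheme 2)
  'less' -> suffix (morpheme 3)
  'less' -> suffix (morpheme 4)
Total morphemes: 4

4


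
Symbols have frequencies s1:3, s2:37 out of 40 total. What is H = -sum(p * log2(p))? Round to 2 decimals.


Computing entropy H = -sum(p_i * log2(p_i)):
  s1: p = 3/40 = 0.0750, -p*log2(p) = 0.2803
  s2: p = 37/40 = 0.9250, -p*log2(p) = 0.1040
H = sum of terms = 0.3843
Rounded to 2 decimals: 0.38

0.38


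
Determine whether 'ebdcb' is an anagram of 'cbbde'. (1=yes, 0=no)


Sort characters of 'ebdcb': 'bbcde'
Sort characters of 'cbbde': 'bbcde'
Sorted forms match -> they ARE anagrams
Result: 1

1


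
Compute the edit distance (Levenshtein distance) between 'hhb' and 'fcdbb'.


Building DP table for s1='hhb' (len 3) and s2='fcdbb' (len 5):
       f  c  d  b  b
    0  1  2  3  4  5
  h 1  1  2  3  4  5
  h 2  2  2  3  4  5
  b 3  3  3  3  3  4
Edit distance = dp[3][5] = 4

4


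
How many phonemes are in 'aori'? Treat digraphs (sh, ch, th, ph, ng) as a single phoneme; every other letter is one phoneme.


Parsing 'aori' greedily, digraphs first:
  'a' -> vowel phoneme (phonemes so far: 1)
  'o' -> vowel phoneme (phonemes so far: 2)
  'r' -> consonant phoneme (phonemes so far: 3)
  'i' -> vowel phoneme (phonemes so far: 4)
Total phonemes: 4

4


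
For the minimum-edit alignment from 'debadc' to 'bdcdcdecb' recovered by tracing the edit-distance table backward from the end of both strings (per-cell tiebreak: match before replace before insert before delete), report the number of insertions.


Edit distance = 6. Backtracking from cell (6, 9) with preference match > replace > insert > delete,
then listing the resulting alignment 'debadc' -> 'bdcdcdecb' left to right:
  Step 1: insert 'b' [insertion #1]
  Step 2: keep 'd'
  Step 3: replace e->c
  Step 4: replace b->d
  Step 5: replace a->c
  Step 6: keep 'd'
  Step 7: insert 'e' [insertion #2]
  Step 8: keep 'c'
  Step 9: insert 'b' [insertion #3]
Total insertions: 3

3


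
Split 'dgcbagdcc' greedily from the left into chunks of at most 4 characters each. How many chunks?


'dgcbagdcc' has 9 characters.
Chunking with max size 4:
  Chunk 1: 'dgcb' (positions 0-3)
  Chunk 2: 'agdc' (positions 4-7)
  Chunk 3: 'c' (positions 8-8)
Total chunks: ceil(9 / 4) = 3

3


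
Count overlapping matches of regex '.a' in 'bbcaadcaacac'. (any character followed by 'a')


Pattern: .a means any character followed by 'a'.
Scanning 'bbcaadcaacac' position-by-position:
  Pos 0: window 'bb' -> no
  Pos 1: window 'bc' -> no
  Pos 2: window 'ca' -> MATCH
  Pos 3: window 'aa' -> MATCH
  Pos 4: window 'ad' -> no
  Pos 5: window 'dc' -> no
  Pos 6: window 'ca' -> MATCH
  Pos 7: window 'aa' -> MATCH
  Pos 8: window 'ac' -> no
  Pos 9: window 'ca' -> MATCH
  Pos 10: window 'ac' -> no
  Pos 11: window 'c' -> no
Total matches: 5

5


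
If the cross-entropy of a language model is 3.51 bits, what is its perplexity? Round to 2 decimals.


Perplexity formula: PP = 2^H
H = 3.51
PP = 2^3.51
Decompose: 2^3.51 = 2^3 * 2^0.51
2^3 = 8, 2^0.51 ~ 1.4240502
PP ~ 8 * 1.4240502 = 11.3924016
Rounded to 2 decimals: 11.39

11.39


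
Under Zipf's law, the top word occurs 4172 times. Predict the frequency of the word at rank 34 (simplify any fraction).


Zipf's law: freq(rank) = f1 / rank
f1 = 4172, rank = 34
freq = 4172 / 34
GCD(4172, 34) = 2
Simplified: 2086/17

2086/17


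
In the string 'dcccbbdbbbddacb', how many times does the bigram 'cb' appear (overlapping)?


Scanning 'dcccbbdbbbddacb' for bigram 'cb':
  Position 0: 'dc' -> no
  Position 1: 'cc' -> no
  Position 2: 'cc' -> no
  Position 3: 'cb' -> MATCH
  Position 4: 'bb' -> no
  Position 5: 'bd' -> no
  Position 6: 'db' -> no
  Position 7: 'bb' -> no
  Position 8: 'bb' -> no
  Position 9: 'bd' -> no
  Position 10: 'dd' -> no
  Position 11: 'da' -> no
  Position 12: 'ac' -> no
  Position 13: 'cb' -> MATCH
Total matches: 2

2


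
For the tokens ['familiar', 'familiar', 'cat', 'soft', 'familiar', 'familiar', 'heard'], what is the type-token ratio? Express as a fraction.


Tokens: 7
Unique types: ('cat', 'familiar', 'heard', 'soft') = 4
TTR = 4/7
Already in lowest terms.

4/7


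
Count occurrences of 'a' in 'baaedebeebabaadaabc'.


Scanning 'baaedebeebabaadaabc' for 'a':
  Position 1: 'a' -> MATCH (count: 1)
  Position 2: 'a' -> MATCH (count: 2)
  Position 10: 'a' -> MATCH (count: 3)
  Position 12: 'a' -> MATCH (count: 4)
  Position 13: 'a' -> MATCH (count: 5)
  Position 15: 'a' -> MATCH (count: 6)
  Position 16: 'a' -> MATCH (count: 7)
Total occurrences of 'a': 7

7


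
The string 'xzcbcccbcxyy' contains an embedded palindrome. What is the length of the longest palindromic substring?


Scanning 'xzcbcccbcxyy' for palindromic substrings.
Substring at positions 2-8: 'cbcccbc'.
Check: reverse('cbcccbc') = 'cbcccbc' -> palindrome confirmed.
Neighbouring characters ('z' / 'x') break symmetry, so it cannot extend further.
No longer palindromic substring exists; longest length = 7

7


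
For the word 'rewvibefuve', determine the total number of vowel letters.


Scanning each character of 'rewvibefuve':
  Position 1: 'r' -> consonant (running count: 0)
  Position 2: 'e' -> vowel (running count: 1)
  Position 3: 'w' -> consonant (running count: 1)
  Position 4: 'v' -> consonant (running count: 1)
  Position 5: 'i' -> vowel (running count: 2)
  Position 6: 'b' -> consonant (running count: 2)
  Position 7: 'e' -> vowel (running count: 3)
  Position 8: 'f' -> consonant (running count: 3)
  Position 9: 'u' -> vowel (running count: 4)
  Position 10: 'v' -> consonant (running count: 4)
  Position 11: 'e' -> vowel (running count: 5)
Total vowels: 5

5


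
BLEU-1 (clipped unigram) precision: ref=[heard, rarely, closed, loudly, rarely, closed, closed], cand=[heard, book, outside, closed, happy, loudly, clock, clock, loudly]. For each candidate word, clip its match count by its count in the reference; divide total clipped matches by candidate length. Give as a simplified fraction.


Reference word counts: {'closed': 3, 'heard': 1, 'loudly': 1, 'rarely': 2}
Checking each candidate word (with clipping):
  'heard' -> in reference (ref count 1, used 1/1) -> match (matches: 1)
  'book' -> not in reference -> no match (matches: 1)
  'outside' -> not in reference -> no match (matches: 1)
  'closed' -> in reference (ref count 3, used 1/3) -> match (matches: 2)
  'happy' -> not in reference -> no match (matches: 2)
  'loudly' -> in reference (ref count 1, used 1/1) -> match (matches: 3)
  'clock' -> not in reference -> no match (matches: 3)
  'clock' -> not in reference -> no match (matches: 3)
  'loudly' -> ref count 1 already used up (1/1) -> clipped, no match (matches: 3)
Clipped matches: 3, Candidate length: 9
Precision = 3/9 = 1/3

1/3


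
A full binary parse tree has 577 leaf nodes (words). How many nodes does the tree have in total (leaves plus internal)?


Leaf nodes (terminals): 577
Internal nodes = n - 1 = 577 - 1 = 576
Total = leaves + internal = 577 + 576 = 1153

1153


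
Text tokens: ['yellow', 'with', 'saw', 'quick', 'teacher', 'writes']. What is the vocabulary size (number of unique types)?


Listing all tokens and tracking unique types:
  Token 1: 'yellow' -> NEW (unique so far: 1)
  Token 2: 'with' -> NEW (unique so far: 2)
  Token 3: 'saw' -> NEW (unique so far: 3)
  Token 4: 'quick' -> NEW (unique so far: 4)
  Token 5: 'teacher' -> NEW (unique so far: 5)
  Token 6: 'writes' -> NEW (unique so far: 6)
Unique types: ('quick', 'saw', 'teacher', 'with', 'writes', 'yellow')
Vocabulary size: 6

6


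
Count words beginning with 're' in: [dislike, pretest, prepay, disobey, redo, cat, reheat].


Checking each word for prefix 're':
  'dislike' -> no (count: 0)
  'pretest' -> no (count: 0)
  'prepay' -> no (count: 0)
  'disobey' -> no (count: 0)
  'redo' -> YES, starts with 're' (count: 1)
  'cat' -> no (count: 1)
  'reheat' -> YES, starts with 're' (count: 2)
Total with prefix 're': 2

2


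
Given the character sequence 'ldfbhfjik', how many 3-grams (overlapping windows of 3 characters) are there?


String 'ldfbhfjik' has length L = 9.
Number of overlapping n-grams = L - n + 1
Substituting: 9 - 3 + 1 = 7

7


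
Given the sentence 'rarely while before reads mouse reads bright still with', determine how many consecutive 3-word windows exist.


Word trigrams from [9] words:
  Trigram 1: (rarely while before)
  Trigram 2: (while before reads)
  Trigram 3: (before reads mouse)
  Trigram 4: (reads mouse reads)
  Trigram 5: (mouse reads bright)
  Trigram 6: (reads bright still)
  Trigram 7: (bright still with)
Total word trigrams: 9 - 2 = 7

7


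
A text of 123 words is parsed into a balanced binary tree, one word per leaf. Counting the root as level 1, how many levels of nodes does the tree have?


In a balanced binary tree with n leaves the deepest leaf is ceil(log2(n)) edges below the root,
so counting node levels inclusive of root and leaves gives ceil(log2(n)) + 1 levels.
log2(123) = 6.9425
ceil(6.9425) = 7
levels = 7 + 1 = 8

8


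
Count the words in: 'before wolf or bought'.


Counting words by splitting on spaces:
  Word 1: 'before'
  Word 2: 'wolf'
  Word 3: 'or'
  Word 4: 'bought'
Total words: 4

4


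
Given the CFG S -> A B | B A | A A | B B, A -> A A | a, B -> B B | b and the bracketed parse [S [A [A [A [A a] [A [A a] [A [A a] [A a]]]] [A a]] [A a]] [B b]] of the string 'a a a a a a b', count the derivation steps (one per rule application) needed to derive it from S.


Every bracketed nonterminal node [X ...] in the tree is produced by exactly one rule application.
Reading the tree off as a leftmost derivation:
  Step 1: S  =>  A B   (applied S -> A B)
  Step 2: A B  =>  A A B   (applied A -> A A)
  Step 3: A A B  =>  A A A B   (applied A -> A A)
  Step 4: A A A B  =>  A A A A B   (applied A -> A A)
  Step 5: A A A A B  =>  a A A A B   (applied A -> a)
  Step 6: a A A A B  =>  a A A A A B   (applied A -> A A)
  Step 7: a A A A A B  =>  a a A A A B   (applied A -> a)
  Step 8: a a A A A B  =>  a a A A A A B   (applied A -> A A)
  Step 9: a a A A A A B  =>  a a a A A A B   (applied A -> a)
  Step 10: a a a A A A B  =>  a a a a A A B   (applied A -> a)
  Step 11: a a a a A A B  =>  a a a a a A B   (applied A -> a)
  Step 12: a a a a a A B  =>  a a a a a a B   (applied A -> a)
  Step 13: a a a a a a B  =>  a a a a a a b   (applied B -> b)
Final yield: a a a a a a b
Total rewrite steps: 13

13


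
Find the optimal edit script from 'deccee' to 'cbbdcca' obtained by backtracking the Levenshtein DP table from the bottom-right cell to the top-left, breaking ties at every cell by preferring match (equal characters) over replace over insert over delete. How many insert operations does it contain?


Edit distance = 6. Backtracking from cell (6, 7) with preference match > replace > insert > delete,
then listing the resulting alignment 'deccee' -> 'cbbdcca' left to right:
  Step 1: insert 'c' [insertion #1]
  Step 2: replace d->b
  Step 3: replace e->b
  Step 4: replace c->d
  Step 5: keep 'c'
  Step 6: replace e->c
  Step 7: replace e->a
Total insertions: 1

1


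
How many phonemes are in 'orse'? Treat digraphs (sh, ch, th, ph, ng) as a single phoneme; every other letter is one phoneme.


Parsing 'orse' greedily, digraphs first:
  'o' -> vowel phoneme (phonemes so far: 1)
  'r' -> consonant phoneme (phonemes so far: 2)
  's' -> consonant phoneme (phonemes so far: 3)
  'e' -> vowel phoneme (phonemes so far: 4)
Total phonemes: 4

4


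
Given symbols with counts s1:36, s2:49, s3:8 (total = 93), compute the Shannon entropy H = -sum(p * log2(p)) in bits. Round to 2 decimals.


Computing entropy H = -sum(p_i * log2(p_i)):
  s1: p = 36/93 = 0.3871, -p*log2(p) = 0.5300
  s2: p = 49/93 = 0.5269, -p*log2(p) = 0.4871
  s3: p = 8/93 = 0.0860, -p*log2(p) = 0.3044
H = sum of terms = 1.3215
Rounded to 2 decimals: 1.32

1.32


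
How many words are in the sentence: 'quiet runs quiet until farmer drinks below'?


Counting words by splitting on spaces:
  Word 1: 'quiet'
  Word 2: 'runs'
  Word 3: 'quiet'
  Word 4: 'until'
  Word 5: 'farmer'
  Word 6: 'drinks'
  Word 7: 'below'
Total words: 7

7


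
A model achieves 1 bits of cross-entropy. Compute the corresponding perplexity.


Perplexity formula: PP = 2^H
H = 1
PP = 2^1
Steps: 2^1 = 2
PP = 2

2


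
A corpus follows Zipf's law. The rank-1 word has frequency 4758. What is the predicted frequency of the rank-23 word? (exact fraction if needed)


Zipf's law: freq(rank) = f1 / rank
f1 = 4758, rank = 23
freq = 4758 / 23
GCD(4758, 23) = 1
Simplified: 4758/23

4758/23


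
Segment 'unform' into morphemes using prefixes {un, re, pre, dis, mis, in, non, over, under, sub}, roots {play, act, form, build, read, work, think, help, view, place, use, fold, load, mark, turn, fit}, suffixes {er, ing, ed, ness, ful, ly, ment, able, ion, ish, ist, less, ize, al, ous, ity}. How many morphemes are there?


Segmenting 'unform' against the inventory:
  'un' -> prefix (morpheme 1)
  'form' -> root (morpheme 2)
Total morphemes: 2

2


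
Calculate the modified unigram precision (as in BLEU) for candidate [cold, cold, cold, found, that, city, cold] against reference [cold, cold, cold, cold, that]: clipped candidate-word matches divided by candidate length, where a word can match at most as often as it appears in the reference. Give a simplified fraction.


Reference word counts: {'cold': 4, 'that': 1}
Checking each candidate word (with clipping):
  'cold' -> in reference (ref count 4, used 1/4) -> match (matches: 1)
  'cold' -> in reference (ref count 4, used 2/4) -> match (matches: 2)
  'cold' -> in reference (ref count 4, used 3/4) -> match (matches: 3)
  'found' -> not in reference -> no match (matches: 3)
  'that' -> in reference (ref count 1, used 1/1) -> match (matches: 4)
  'city' -> not in reference -> no match (matches: 4)
  'cold' -> in reference (ref count 4, used 4/4) -> match (matches: 5)
Clipped matches: 5, Candidate length: 7
Precision = 5/7

5/7


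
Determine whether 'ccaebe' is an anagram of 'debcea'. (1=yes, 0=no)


Sort characters of 'ccaebe': 'abccee'
Sort characters of 'debcea': 'abcdee'
Sorted forms differ -> they are NOT anagrams
Result: 0

0


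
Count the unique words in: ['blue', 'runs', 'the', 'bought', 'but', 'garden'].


Listing all tokens and tracking unique types:
  Token 1: 'blue' -> NEW (unique so far: 1)
  Token 2: 'runs' -> NEW (unique so far: 2)
  Token 3: 'the' -> NEW (unique so far: 3)
  Token 4: 'bought' -> NEW (unique so far: 4)
  Token 5: 'but' -> NEW (unique so far: 5)
  Token 6: 'garden' -> NEW (unique so far: 6)
Unique types: ('blue', 'bought', 'but', 'garden', 'runs', 'the')
Vocabulary size: 6

6


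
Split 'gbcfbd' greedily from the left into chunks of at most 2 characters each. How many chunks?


'gbcfbd' has 6 characters.
Chunking with max size 2:
  Chunk 1: 'gb' (positions 0-1)
  Chunk 2: 'cf' (positions 2-3)
  Chunk 3: 'bd' (positions 4-5)
Total chunks: ceil(6 / 2) = 3

3


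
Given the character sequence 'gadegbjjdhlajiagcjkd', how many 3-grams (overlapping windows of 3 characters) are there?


String 'gadegbjjdhlajiagcjkd' has length L = 20.
Number of overlapping n-grams = L - n + 1
Substituting: 20 - 3 + 1 = 18

18


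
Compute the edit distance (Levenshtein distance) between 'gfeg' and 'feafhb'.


Building DP table for s1='gfeg' (len 4) and s2='feafhb' (len 6):
       f  e  a  f  h  b
    0  1  2  3  4  5  6
  g 1  1  2  3  4  5  6
  f 2  1  2  3  3  4  5
  e 3  2  1  2  3  4  5
  g 4  3  2  2  3  4  5
Edit distance = dp[4][6] = 5

5


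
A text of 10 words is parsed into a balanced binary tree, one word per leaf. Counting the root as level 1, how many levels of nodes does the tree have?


In a balanced binary tree with n leaves the deepest leaf is ceil(log2(n)) edges below the root,
so counting node levels inclusive of root and leaves gives ceil(log2(n)) + 1 levels.
log2(10) = 3.3219
ceil(3.3219) = 4
levels = 4 + 1 = 5

5


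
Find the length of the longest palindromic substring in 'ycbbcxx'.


Scanning 'ycbbcxx' for palindromic substrings.
Substring at positions 1-4: 'cbbc'.
Check: reverse('cbbc') = 'cbbc' -> palindrome confirmed.
Neighbouring characters ('y' / 'x') break symmetry, so it cannot extend further.
No longer palindromic substring exists; longest length = 4

4


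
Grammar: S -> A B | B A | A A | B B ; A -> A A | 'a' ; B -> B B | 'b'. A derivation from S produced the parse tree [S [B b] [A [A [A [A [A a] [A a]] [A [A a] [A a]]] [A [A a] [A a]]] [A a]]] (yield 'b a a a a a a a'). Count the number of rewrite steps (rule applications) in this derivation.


Every bracketed nonterminal node [X ...] in the tree is produced by exactly one rule application.
Reading the tree off as a leftmost derivation:
  Step 1: S  =>  B A   (applied S -> B A)
  Step 2: B A  =>  b A   (applied B -> b)
  Step 3: b A  =>  b A A   (applied A -> A A)
  Step 4: b A A  =>  b A A A   (applied A -> A A)
  Step 5: b A A A  =>  b A A A A   (applied A -> A A)
  Step 6: b A A A A  =>  b A A A A A   (applied A -> A A)
  Step 7: b A A A A A  =>  b a A A A A   (applied A -> a)
  Step 8: b a A A A A  =>  b a a A A A   (applied A -> a)
  Step 9: b a a A A A  =>  b a a A A A A   (applied A -> A A)
  Step 10: b a a A A A A  =>  b a a a A A A   (applied A -> a)
  Step 11: b a a a A A A  =>  b a a a a A A   (applied A -> a)
  Step 12: b a a a a A A  =>  b a a a a A A A   (applied A -> A A)
  Step 13: b a a a a A A A  =>  b a a a a a A A   (applied A -> a)
  Step 14: b a a a a a A A  =>  b a a a a a a A   (applied A -> a)
  Step 15: b a a a a a a A  =>  b a a a a a a a   (applied A -> a)
Final yield: b a a a a a a a
Total rewrite steps: 15

15


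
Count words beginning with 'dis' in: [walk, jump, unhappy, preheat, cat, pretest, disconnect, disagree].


Checking each word for prefix 'dis':
  'walk' -> no (count: 0)
  'jump' -> no (count: 0)
  'unhappy' -> no (count: 0)
  'preheat' -> no (count: 0)
  'cat' -> no (count: 0)
  'pretest' -> no (count: 0)
  'disconnect' -> YES, starts with 'dis' (count: 1)
  'disagree' -> YES, starts with 'dis' (count: 2)
Total with prefix 'dis': 2

2


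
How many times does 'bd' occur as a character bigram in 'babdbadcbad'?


Scanning 'babdbadcbad' for bigram 'bd':
  Position 0: 'ba' -> no
  Position 1: 'ab' -> no
  Position 2: 'bd' -> MATCH
  Position 3: 'db' -> no
  Position 4: 'ba' -> no
  Position 5: 'ad' -> no
  Position 6: 'dc' -> no
  Position 7: 'cb' -> no
  Position 8: 'ba' -> no
  Position 9: 'ad' -> no
Total matches: 1

1


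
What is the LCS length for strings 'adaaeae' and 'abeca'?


DP table for LCS of 'adaaeae' and 'abeca':
       a  b  e  c  a
    0  0  0  0  0  0
  a 0  1  1  1  1  1
  d 0  1  1  1  1  1
  a 0  1  1  1  1  2
  a 0  1  1  1  1  2
  e 0  1  1  2  2  2
  a 0  1  1  2  2  3
  e 0  1  1  2  2  3
LCS: 'aea'
LCS length = 3

3


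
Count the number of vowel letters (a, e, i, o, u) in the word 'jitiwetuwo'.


Scanning each character of 'jitiwetuwo':
  Position 1: 'j' -> consonant (running count: 0)
  Position 2: 'i' -> vowel (running count: 1)
  Position 3: 't' -> consonant (running count: 1)
  Position 4: 'i' -> vowel (running count: 2)
  Position 5: 'w' -> consonant (running count: 2)
  Position 6: 'e' -> vowel (running count: 3)
  Position 7: 't' -> consonant (running count: 3)
  Position 8: 'u' -> vowel (running count: 4)
  Position 9: 'w' -> consonant (running count: 4)
  Position 10: 'o' -> vowel (running count: 5)
Total vowels: 5

5


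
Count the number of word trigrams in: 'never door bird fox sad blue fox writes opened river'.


Word trigrams from [10] words:
  Trigram 1: (never door bird)
  Trigram 2: (door bird fox)
  Trigram 3: (bird fox sad)
  Trigram 4: (fox sad blue)
  Trigram 5: (sad blue fox)
  Trigram 6: (blue fox writes)
  Trigram 7: (fox writes opened)
  Trigram 8: (writes opened river)
Total word trigrams: 10 - 2 = 8

8


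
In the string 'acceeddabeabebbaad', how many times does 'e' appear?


Scanning 'acceeddabeabebbaad' for 'e':
  Position 3: 'e' -> MATCH (count: 1)
  Position 4: 'e' -> MATCH (count: 2)
  Position 9: 'e' -> MATCH (count: 3)
  Position 12: 'e' -> MATCH (count: 4)
Total occurrences of 'e': 4

4


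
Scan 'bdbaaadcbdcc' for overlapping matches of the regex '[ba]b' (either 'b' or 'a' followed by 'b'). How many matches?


Pattern: [ba]b means either 'b' or 'a' followed by 'b'.
Scanning 'bdbaaadcbdcc' position-by-position:
  Pos 0: window 'bd' -> no
  Pos 1: window 'db' -> no
  Pos 2: window 'ba' -> no
  Pos 3: window 'aa' -> no
  Pos 4: window 'aa' -> no
  Pos 5: window 'ad' -> no
  Pos 6: window 'dc' -> no
  Pos 7: window 'cb' -> no
  Pos 8: window 'bd' -> no
  Pos 9: window 'dc' -> no
  Pos 10: window 'cc' -> no
  Pos 11: window 'c' -> no
Total matches: 0

0


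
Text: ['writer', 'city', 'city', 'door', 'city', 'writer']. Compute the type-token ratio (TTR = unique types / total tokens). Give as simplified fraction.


Tokens: 6
Unique types: ('city', 'door', 'writer') = 3
TTR = 3/6
Simplify: divide both by 3 -> 1/2
TTR = 1/2

1/2


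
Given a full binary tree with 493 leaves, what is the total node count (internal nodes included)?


Leaf nodes (terminals): 493
Internal nodes = n - 1 = 493 - 1 = 492
Total = leaves + internal = 493 + 492 = 985

985


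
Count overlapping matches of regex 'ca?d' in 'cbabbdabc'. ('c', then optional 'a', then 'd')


Pattern: ca?d means 'c', then optional 'a', then 'd'.
Scanning 'cbabbdabc' position-by-position:
  Pos 0: window 'cba' -> no
  Pos 1: window 'bab' -> no
  Pos 2: window 'abb' -> no
  Pos 3: window 'bbd' -> no
  Pos 4: window 'bda' -> no
  Pos 5: window 'dab' -> no
  Pos 6: window 'abc' -> no
  Pos 7: window 'bc' -> no
  Pos 8: window 'c' -> no
Total matches: 0

0


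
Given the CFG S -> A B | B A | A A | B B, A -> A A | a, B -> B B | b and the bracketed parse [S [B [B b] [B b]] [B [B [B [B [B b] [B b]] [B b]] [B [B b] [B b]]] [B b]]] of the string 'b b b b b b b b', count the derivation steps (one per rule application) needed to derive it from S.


Every bracketed nonterminal node [X ...] in the tree is produced by exactly one rule application.
Reading the tree off as a leftmost derivation:
  Step 1: S  =>  B B   (applied S -> B B)
  Step 2: B B  =>  B B B   (applied B -> B B)
  Step 3: B B B  =>  b B B   (applied B -> b)
  Step 4: b B B  =>  b b B   (applied B -> b)
  Step 5: b b B  =>  b b B B   (applied B -> B B)
  Step 6: b b B B  =>  b b B B B   (applied B -> B B)
  Step 7: b b B B B  =>  b b B B B B   (applied B -> B B)
  Step 8: b b B B B B  =>  b b B B B B B   (applied B -> B B)
  Step 9: b b B B B B B  =>  b b b B B B B   (applied B -> b)
  Step 10: b b b B B B B  =>  b b b b B B B   (applied B -> b)
  Step 11: b b b b B B B  =>  b b b b b B B   (applied B -> b)
  Step 12: b b b b b B B  =>  b b b b b B B B   (applied B -> B B)
  Step 13: b b b b b B B B  =>  b b b b b b B B   (applied B -> b)
  Step 14: b b b b b b B B  =>  b b b b b b b B   (applied B -> b)
  Step 15: b b b b b b b B  =>  b b b b b b b b   (applied B -> b)
Final yield: b b b b b b b b
Total rewrite steps: 15

15


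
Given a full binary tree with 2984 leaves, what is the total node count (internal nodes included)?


Leaf nodes (terminals): 2984
Internal nodes = n - 1 = 2984 - 1 = 2983
Total = leaves + internal = 2984 + 2983 = 5967

5967


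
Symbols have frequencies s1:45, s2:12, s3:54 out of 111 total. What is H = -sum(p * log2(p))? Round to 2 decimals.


Computing entropy H = -sum(p_i * log2(p_i)):
  s1: p = 45/111 = 0.4054, -p*log2(p) = 0.5281
  s2: p = 12/111 = 0.1081, -p*log2(p) = 0.3470
  s3: p = 54/111 = 0.4865, -p*log2(p) = 0.5057
H = sum of terms = 1.3808
Rounded to 2 decimals: 1.38

1.38


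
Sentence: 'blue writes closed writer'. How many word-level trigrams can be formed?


Word trigrams from [4] words:
  Trigram 1: (blue writes closed)
  Trigram 2: (writes closed writer)
Total word trigrams: 4 - 2 = 2

2


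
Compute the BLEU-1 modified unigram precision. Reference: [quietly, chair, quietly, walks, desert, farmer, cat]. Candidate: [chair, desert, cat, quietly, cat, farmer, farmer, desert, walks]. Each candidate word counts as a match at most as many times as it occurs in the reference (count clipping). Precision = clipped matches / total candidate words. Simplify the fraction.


Reference word counts: {'cat': 1, 'chair': 1, 'desert': 1, 'farmer': 1, 'quietly': 2, 'walks': 1}
Checking each candidate word (with clipping):
  'chair' -> in reference (ref count 1, used 1/1) -> match (matches: 1)
  'desert' -> in reference (ref count 1, used 1/1) -> match (matches: 2)
  'cat' -> in reference (ref count 1, used 1/1) -> match (matches: 3)
  'quietly' -> in reference (ref count 2, used 1/2) -> match (matches: 4)
  'cat' -> ref count 1 already used up (1/1) -> clipped, no match (matches: 4)
  'farmer' -> in reference (ref count 1, used 1/1) -> match (matches: 5)
  'farmer' -> ref count 1 already used up (1/1) -> clipped, no match (matches: 5)
  'desert' -> ref count 1 already used up (1/1) -> clipped, no match (matches: 5)
  'walks' -> in reference (ref count 1, used 1/1) -> match (matches: 6)
Clipped matches: 6, Candidate length: 9
Precision = 6/9 = 2/3

2/3


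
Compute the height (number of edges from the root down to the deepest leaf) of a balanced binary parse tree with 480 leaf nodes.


In a balanced binary tree with n leaves the deepest leaf is ceil(log2(n)) edges below the root.
log2(480) = 8.9069
ceil(8.9069) = 9
height (edges) = 9

9


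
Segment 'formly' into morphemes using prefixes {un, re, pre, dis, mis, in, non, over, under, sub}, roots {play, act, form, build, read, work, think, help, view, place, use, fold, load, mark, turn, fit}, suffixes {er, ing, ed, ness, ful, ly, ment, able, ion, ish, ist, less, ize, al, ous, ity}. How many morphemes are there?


Segmenting 'formly' against the inventory:
  'form' -> root (morpheme 1)
  'ly' -> suffix (morpheme 2)
Total morphemes: 2

2


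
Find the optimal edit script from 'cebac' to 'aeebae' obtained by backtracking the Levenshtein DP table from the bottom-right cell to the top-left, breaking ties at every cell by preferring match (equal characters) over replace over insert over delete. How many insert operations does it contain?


Edit distance = 3. Backtracking from cell (5, 6) with preference match > replace > insert > delete,
then listing the resulting alignment 'cebac' -> 'aeebae' left to right:
  Step 1: insert 'a' [insertion #1]
  Step 2: replace c->e
  Step 3: keep 'e'
  Step 4: keep 'b'
  Step 5: keep 'a'
  Step 6: replace c->e
Total insertions: 1

1


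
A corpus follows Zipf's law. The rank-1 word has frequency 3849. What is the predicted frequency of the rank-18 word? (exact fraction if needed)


Zipf's law: freq(rank) = f1 / rank
f1 = 3849, rank = 18
freq = 3849 / 18
GCD(3849, 18) = 3
Simplified: 1283/6

1283/6


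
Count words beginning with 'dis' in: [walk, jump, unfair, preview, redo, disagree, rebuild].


Checking each word for prefix 'dis':
  'walk' -> no (count: 0)
  'jump' -> no (count: 0)
  'unfair' -> no (count: 0)
  'preview' -> no (count: 0)
  'redo' -> no (count: 0)
  'disagree' -> YES, starts with 'dis' (count: 1)
  'rebuild' -> no (count: 1)
Total with prefix 'dis': 1

1


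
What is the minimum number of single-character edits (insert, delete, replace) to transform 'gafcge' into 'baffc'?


Building DP table for s1='gafcge' (len 6) and s2='baffc' (len 5):
       b  a  f  f  c
    0  1  2  3  4  5
  g 1  1  2  3  4  5
  a 2  2  1  2  3  4
  f 3  3  2  1  2  3
  c 4  4  3  2  2  2
  g 5  5  4  3  3  3
  e 6  6  5  4  4  4
Edit distance = dp[6][5] = 4

4


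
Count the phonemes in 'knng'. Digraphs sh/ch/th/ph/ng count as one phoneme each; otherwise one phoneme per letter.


Parsing 'knng' greedily, digraphs first:
  'k' -> consonant phoneme (phonemes so far: 1)
  'n' -> consonant phoneme (phonemes so far: 2)
  'ng' -> digraph (1 consonant phoneme) (phonemes so far: 3)
Total phonemes: 3

3


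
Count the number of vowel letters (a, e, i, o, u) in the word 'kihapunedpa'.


Scanning each character of 'kihapunedpa':
  Position 1: 'k' -> consonant (running count: 0)
  Position 2: 'i' -> vowel (running count: 1)
  Position 3: 'h' -> consonant (running count: 1)
  Position 4: 'a' -> vowel (running count: 2)
  Position 5: 'p' -> consonant (running count: 2)
  Position 6: 'u' -> vowel (running count: 3)
  Position 7: 'n' -> consonant (running count: 3)
  Position 8: 'e' -> vowel (running count: 4)
  Position 9: 'd' -> consonant (running count: 4)
  Position 10: 'p' -> consonant (running count: 4)
  Position 11: 'a' -> vowel (running count: 5)
Total vowels: 5

5


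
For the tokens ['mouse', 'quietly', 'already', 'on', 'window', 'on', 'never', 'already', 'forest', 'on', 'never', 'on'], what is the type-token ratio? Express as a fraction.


Tokens: 12
Unique types: ('already', 'forest', 'mouse', 'never', 'on', 'quietly', 'window') = 7
TTR = 7/12
Already in lowest terms.

7/12


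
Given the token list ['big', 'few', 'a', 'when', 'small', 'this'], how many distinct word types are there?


Listing all tokens and tracking unique types:
  Token 1: 'big' -> NEW (unique so far: 1)
  Token 2: 'few' -> NEW (unique so far: 2)
  Token 3: 'a' -> NEW (unique so far: 3)
  Token 4: 'when' -> NEW (unique so far: 4)
  Token 5: 'small' -> NEW (unique so far: 5)
  Token 6: 'this' -> NEW (unique so far: 6)
Unique types: ('a', 'big', 'few', 'small', 'this', 'when')
Vocabulary size: 6

6


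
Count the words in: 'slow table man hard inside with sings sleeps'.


Counting words by splitting on spaces:
  Word 1: 'slow'
  Word 2: 'table'
  Word 3: 'man'
  Word 4: 'hard'
  Word 5: 'inside'
  Word 6: 'with'
  Word 7: 'sings'
  Word 8: 'sleeps'
Total words: 8

8


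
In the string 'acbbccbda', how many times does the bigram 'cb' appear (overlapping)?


Scanning 'acbbccbda' for bigram 'cb':
  Position 0: 'ac' -> no
  Position 1: 'cb' -> MATCH
  Position 2: 'bb' -> no
  Position 3: 'bc' -> no
  Position 4: 'cc' -> no
  Position 5: 'cb' -> MATCH
  Position 6: 'bd' -> no
  Position 7: 'da' -> no
Total matches: 2

2


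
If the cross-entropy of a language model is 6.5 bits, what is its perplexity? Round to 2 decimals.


Perplexity formula: PP = 2^H
H = 6.5
PP = 2^6.5
Decompose: 2^6.5 = 2^6 * 2^0.5 = 2^6 * sqrt(2)
2^6 = 64, sqrt(2) ~ 1.4142136
PP ~ 64 * 1.4142136 = 90.5096704
Rounded to 2 decimals: 90.51

90.51


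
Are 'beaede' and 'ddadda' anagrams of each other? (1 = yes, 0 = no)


Sort characters of 'beaede': 'abdeee'
Sort characters of 'ddadda': 'aadddd'
Sorted forms differ -> they are NOT anagrams
Result: 0

0


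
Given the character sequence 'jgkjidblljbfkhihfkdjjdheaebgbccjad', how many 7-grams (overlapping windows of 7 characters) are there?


String 'jgkjidblljbfkhihfkdjjdheaebgbccjad' has length L = 34.
Number of overlapping n-grams = L - n + 1
Substituting: 34 - 7 + 1 = 28

28


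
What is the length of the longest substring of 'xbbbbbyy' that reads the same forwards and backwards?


Scanning 'xbbbbbyy' for palindromic substrings.
Substring at positions 1-5: 'bbbbb'.
Check: reverse('bbbbb') = 'bbbbb' -> palindrome confirmed.
Neighbouring characters ('x' / 'y') break symmetry, so it cannot extend further.
No longer palindromic substring exists; longest length = 5

5


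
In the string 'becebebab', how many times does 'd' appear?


Scanning 'becebebab' for 'd':
  No matches found.
Total occurrences of 'd': 0

0


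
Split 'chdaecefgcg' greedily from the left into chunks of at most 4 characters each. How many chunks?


'chdaecefgcg' has 11 characters.
Chunking with max size 4:
  Chunk 1: 'chda' (positions 0-3)
  Chunk 2: 'ecef' (positions 4-7)
  Chunk 3: 'gcg' (positions 8-10)
Total chunks: ceil(11 / 4) = 3

3


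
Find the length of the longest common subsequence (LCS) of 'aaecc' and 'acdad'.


DP table for LCS of 'aaecc' and 'acdad':
       a  c  d  a  d
    0  0  0  0  0  0
  a 0  1  1  1  1  1
  a 0  1  1  1  2  2
  e 0  1  1  1  2  2
  c 0  1  2  2  2  2
  c 0  1  2  2  2  2
LCS: 'aa'
LCS length = 2

2


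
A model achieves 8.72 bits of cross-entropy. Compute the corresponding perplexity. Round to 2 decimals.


Perplexity formula: PP = 2^H
H = 8.72
PP = 2^8.72
Decompose: 2^8.72 = 2^8 * 2^0.72
2^8 = 256, 2^0.72 ~ 1.6471820
PP ~ 256 * 1.6471820 = 421.6785920
Rounded to 2 decimals: 421.68

421.68


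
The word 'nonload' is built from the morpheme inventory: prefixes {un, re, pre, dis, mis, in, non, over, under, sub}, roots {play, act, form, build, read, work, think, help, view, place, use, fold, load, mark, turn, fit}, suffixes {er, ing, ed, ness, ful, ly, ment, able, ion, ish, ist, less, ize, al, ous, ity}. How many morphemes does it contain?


Segmenting 'nonload' against the inventory:
  'non' -> prefix (morpheme 1)
  'load' -> root (morpheme 2)
Total morphemes: 2

2


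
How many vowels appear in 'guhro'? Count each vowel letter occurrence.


Scanning each character of 'guhro':
  Position 1: 'g' -> consonant (running count: 0)
  Position 2: 'u' -> vowel (running count: 1)
  Position 3: 'h' -> consonant (running count: 1)
  Position 4: 'r' -> consonant (running count: 1)
  Position 5: 'o' -> vowel (running count: 2)
Total vowels: 2

2
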